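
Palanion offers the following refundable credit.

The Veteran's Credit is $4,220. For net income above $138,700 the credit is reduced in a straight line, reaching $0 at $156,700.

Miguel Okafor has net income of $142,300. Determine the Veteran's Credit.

Veteran's Credit: $142,300 is $3,600 into a $18,000 phase-out range, leaving 14,400/18,000 of the credit: $4,220 × 14,400/18,000 = $3,376.

$3,376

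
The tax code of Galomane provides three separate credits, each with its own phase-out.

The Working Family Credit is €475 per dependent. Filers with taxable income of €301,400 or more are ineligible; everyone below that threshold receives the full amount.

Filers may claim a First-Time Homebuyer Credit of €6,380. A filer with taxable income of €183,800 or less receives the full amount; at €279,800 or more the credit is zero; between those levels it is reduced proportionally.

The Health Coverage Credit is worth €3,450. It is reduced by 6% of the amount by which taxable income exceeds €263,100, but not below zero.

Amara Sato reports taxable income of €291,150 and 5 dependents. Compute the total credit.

€4,142

Working Family Credit: base = 5 × €475 = €2,375. €291,150 is below the €301,400 cutoff, so the full €2,375 applies.
First-Time Homebuyer Credit: €291,150 is at or above €279,800, so the credit is €0.
Health Coverage Credit: 6% of the €28,050 excess over €263,100 is €1,683; credit = €3,450 − €1,683 = €1,767.
Total: €2,375 + €0 + €1,767 = €4,142.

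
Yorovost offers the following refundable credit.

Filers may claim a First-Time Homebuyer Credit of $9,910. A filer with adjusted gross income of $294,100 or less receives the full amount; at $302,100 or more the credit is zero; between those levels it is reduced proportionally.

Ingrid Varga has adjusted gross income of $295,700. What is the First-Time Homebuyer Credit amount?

$7,928

First-Time Homebuyer Credit: $295,700 is $1,600 into a $8,000 phase-out range, leaving 6,400/8,000 of the credit: $9,910 × 6,400/8,000 = $7,928.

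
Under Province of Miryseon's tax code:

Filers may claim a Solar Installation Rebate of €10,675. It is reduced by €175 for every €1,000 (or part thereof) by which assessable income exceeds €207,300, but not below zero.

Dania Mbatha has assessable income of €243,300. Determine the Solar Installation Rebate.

€4,375

Solar Installation Rebate: income exceeds €207,300 by €36,000, which is 36 full-or-partial €1,000 increments; reduction = 36 × €175 = €6,300, leaving €4,375.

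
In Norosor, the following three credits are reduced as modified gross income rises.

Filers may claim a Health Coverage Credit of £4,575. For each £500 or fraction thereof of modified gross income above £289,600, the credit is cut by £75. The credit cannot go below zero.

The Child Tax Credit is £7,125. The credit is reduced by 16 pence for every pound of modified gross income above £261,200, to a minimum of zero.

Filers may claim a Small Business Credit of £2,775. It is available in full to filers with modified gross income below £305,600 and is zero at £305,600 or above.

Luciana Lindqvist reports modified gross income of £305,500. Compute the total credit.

£4,987

Health Coverage Credit: income exceeds £289,600 by £15,900, which is 32 full-or-partial £500 increments; reduction = 32 × £75 = £2,400, leaving £2,175.
Child Tax Credit: 16% of the £44,300 excess over £261,200 is £7,088; credit = £7,125 − £7,088 = £37.
Small Business Credit: £305,500 is below the £305,600 cutoff, so the full £2,775 applies.
Total: £2,175 + £37 + £2,775 = £4,987.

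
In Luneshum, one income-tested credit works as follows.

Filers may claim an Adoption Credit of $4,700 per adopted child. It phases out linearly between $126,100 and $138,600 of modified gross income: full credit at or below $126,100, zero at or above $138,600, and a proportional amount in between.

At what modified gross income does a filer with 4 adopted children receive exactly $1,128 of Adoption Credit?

Full credit = 4 × $4,700 = $18,800.
$1,128 is 1,128/18,800 of the full $18,800, so 17,672/18,800 of the $12,500 range has been used: income = $126,100 + $12,500 × 17,672/18,800 = $137,850.

$137,850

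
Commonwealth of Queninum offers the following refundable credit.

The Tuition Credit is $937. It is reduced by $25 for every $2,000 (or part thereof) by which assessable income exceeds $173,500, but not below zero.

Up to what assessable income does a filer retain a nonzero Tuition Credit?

$247,500

After 37 increments the reduction is 37 × $25 = $925, leaving $12; one more increment wipes it out. Increment 37 ends at excess 37 × $2,000 = $74,000, so the highest qualifying income is $173,500 + $74,000 = $247,500.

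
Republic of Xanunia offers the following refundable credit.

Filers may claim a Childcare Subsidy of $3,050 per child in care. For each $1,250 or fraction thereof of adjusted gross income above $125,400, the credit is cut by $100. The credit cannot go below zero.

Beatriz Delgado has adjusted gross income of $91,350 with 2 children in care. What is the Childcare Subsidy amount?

$6,100

Childcare Subsidy: base = 2 × $3,050 = $6,100. $91,350 is at or below the $125,400 threshold, so the full $6,100 applies.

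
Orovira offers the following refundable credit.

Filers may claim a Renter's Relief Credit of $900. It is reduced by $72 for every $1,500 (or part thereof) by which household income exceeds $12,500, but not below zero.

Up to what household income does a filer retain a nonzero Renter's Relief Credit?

$30,500

After 12 increments the reduction is 12 × $72 = $864, leaving $36; one more increment wipes it out. Increment 12 ends at excess 12 × $1,500 = $18,000, so the highest qualifying income is $12,500 + $18,000 = $30,500.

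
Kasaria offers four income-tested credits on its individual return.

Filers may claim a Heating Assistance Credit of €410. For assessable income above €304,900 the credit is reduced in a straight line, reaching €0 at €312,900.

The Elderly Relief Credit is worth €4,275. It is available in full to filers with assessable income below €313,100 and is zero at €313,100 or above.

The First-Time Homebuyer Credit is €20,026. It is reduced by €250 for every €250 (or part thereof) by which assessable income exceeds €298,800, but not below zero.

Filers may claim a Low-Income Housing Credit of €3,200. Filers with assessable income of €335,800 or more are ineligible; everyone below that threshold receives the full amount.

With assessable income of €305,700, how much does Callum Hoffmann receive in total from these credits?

Heating Assistance Credit: €305,700 is €800 into a €8,000 phase-out range, leaving 7,200/8,000 of the credit: €410 × 7,200/8,000 = €369.
Elderly Relief Credit: €305,700 is below the €313,100 cutoff, so the full €4,275 applies.
First-Time Homebuyer Credit: income exceeds €298,800 by €6,900, which is 28 full-or-partial €250 increments; reduction = 28 × €250 = €7,000, leaving €13,026.
Low-Income Housing Credit: €305,700 is below the €335,800 cutoff, so the full €3,200 applies.
Total: €369 + €4,275 + €13,026 + €3,200 = €20,870.

€20,870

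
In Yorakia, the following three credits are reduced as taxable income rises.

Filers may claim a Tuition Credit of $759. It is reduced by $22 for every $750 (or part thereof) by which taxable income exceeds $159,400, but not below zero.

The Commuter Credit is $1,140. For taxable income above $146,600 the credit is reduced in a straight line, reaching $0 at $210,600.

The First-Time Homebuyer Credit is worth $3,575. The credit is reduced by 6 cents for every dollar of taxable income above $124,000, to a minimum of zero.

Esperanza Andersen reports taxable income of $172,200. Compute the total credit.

$1,730

Tuition Credit: income exceeds $159,400 by $12,800, which is 18 full-or-partial $750 increments; reduction = 18 × $22 = $396, leaving $363.
Commuter Credit: $172,200 is $25,600 into a $64,000 phase-out range, leaving 38,400/64,000 of the credit: $1,140 × 38,400/64,000 = $684.
First-Time Homebuyer Credit: 6% of the $48,200 excess over $124,000 is $2,892; credit = $3,575 − $2,892 = $683.
Total: $363 + $684 + $683 = $1,730.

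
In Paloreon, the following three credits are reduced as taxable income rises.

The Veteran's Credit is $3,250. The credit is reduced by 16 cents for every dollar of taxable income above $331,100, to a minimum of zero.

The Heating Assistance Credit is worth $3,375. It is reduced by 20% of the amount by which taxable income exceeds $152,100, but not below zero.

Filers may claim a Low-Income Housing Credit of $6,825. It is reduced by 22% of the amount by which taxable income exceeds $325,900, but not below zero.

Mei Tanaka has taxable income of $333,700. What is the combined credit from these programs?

Veteran's Credit: 16% of the $2,600 excess over $331,100 is $416; credit = $3,250 − $416 = $2,834.
Heating Assistance Credit: 20% of the $181,600 excess over $152,100 is $36,320 ≥ base, so the credit is $0.
Low-Income Housing Credit: 22% of the $7,800 excess over $325,900 is $1,716; credit = $6,825 − $1,716 = $5,109.
Total: $2,834 + $0 + $5,109 = $7,943.

$7,943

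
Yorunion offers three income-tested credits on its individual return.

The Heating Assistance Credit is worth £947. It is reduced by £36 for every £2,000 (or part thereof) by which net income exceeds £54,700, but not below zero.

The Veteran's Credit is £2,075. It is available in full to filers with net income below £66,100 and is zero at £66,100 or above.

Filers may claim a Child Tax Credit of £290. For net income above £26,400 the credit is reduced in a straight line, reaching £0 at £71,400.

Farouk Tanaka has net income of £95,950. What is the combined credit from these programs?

Heating Assistance Credit: income exceeds £54,700 by £41,250, which is 21 full-or-partial £2,000 increments; reduction = 21 × £36 = £756, leaving £191.
Veteran's Credit: £95,950 meets or exceeds the £66,100 cutoff, so the credit is £0.
Child Tax Credit: £95,950 is at or above £71,400, so the credit is £0.
Total: £191 + £0 + £0 = £191.

£191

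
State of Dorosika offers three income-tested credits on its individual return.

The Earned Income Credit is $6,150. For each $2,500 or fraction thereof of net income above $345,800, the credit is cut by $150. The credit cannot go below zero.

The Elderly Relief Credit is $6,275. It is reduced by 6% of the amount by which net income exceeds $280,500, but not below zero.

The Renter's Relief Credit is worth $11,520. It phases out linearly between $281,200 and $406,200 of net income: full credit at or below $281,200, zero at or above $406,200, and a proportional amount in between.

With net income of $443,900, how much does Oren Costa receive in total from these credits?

$150

Earned Income Credit: income exceeds $345,800 by $98,100, which is 40 full-or-partial $2,500 increments; reduction = 40 × $150 = $6,000, leaving $150.
Elderly Relief Credit: 6% of the $163,400 excess over $280,500 is $9,804 ≥ base, so the credit is $0.
Renter's Relief Credit: $443,900 is at or above $406,200, so the credit is $0.
Total: $150 + $0 + $0 = $150.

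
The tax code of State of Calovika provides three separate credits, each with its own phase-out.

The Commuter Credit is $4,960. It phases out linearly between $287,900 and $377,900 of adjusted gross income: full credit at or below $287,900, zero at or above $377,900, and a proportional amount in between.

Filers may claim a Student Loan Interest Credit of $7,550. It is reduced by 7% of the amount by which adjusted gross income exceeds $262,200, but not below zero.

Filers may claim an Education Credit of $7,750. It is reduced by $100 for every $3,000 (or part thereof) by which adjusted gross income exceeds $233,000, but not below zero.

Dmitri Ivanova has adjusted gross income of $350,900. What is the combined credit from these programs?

$6,579

Commuter Credit: $350,900 is $63,000 into a $90,000 phase-out range, leaving 27,000/90,000 of the credit: $4,960 × 27,000/90,000 = $1,488.
Student Loan Interest Credit: 7% of the $88,700 excess over $262,200 is $6,209; credit = $7,550 − $6,209 = $1,341.
Education Credit: income exceeds $233,000 by $117,900, which is 40 full-or-partial $3,000 increments; reduction = 40 × $100 = $4,000, leaving $3,750.
Total: $1,488 + $1,341 + $3,750 = $6,579.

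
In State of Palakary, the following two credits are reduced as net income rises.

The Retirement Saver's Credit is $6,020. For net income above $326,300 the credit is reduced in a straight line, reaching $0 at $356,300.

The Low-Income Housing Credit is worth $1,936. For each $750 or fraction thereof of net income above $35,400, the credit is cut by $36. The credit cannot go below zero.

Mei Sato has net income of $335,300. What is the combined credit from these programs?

Retirement Saver's Credit: $335,300 is $9,000 into a $30,000 phase-out range, leaving 21,000/30,000 of the credit: $6,020 × 21,000/30,000 = $4,214.
Low-Income Housing Credit: income exceeds $35,400 by $299,900 → 400 increments × $36 = $14,400 ≥ base, so the credit is $0.
Total: $4,214 + $0 = $4,214.

$4,214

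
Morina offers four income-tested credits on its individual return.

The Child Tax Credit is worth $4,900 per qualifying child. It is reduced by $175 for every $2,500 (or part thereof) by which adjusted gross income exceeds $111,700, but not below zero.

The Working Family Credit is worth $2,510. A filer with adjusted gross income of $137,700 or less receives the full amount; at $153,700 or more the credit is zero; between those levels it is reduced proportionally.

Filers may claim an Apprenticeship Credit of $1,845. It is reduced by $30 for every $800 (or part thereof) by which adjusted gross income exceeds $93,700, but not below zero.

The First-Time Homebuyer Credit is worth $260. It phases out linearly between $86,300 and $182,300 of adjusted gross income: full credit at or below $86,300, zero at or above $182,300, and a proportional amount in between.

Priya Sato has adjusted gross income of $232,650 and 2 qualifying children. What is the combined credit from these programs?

Child Tax Credit: base = 2 × $4,900 = $9,800. income exceeds $111,700 by $120,950, which is 49 full-or-partial $2,500 increments; reduction = 49 × $175 = $8,575, leaving $1,225.
Working Family Credit: $232,650 is at or above $153,700, so the credit is $0.
Apprenticeship Credit: income exceeds $93,700 by $138,950 → 174 increments × $30 = $5,220 ≥ base, so the credit is $0.
First-Time Homebuyer Credit: $232,650 is at or above $182,300, so the credit is $0.
Total: $1,225 + $0 + $0 + $0 = $1,225.

$1,225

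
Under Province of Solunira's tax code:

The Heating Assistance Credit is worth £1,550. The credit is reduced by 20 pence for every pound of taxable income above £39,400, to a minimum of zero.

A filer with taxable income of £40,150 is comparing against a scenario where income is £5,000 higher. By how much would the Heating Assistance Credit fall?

£1,000

At £40,150 — 20% of the £750 excess over £39,400 is £150; credit = £1,550 − £150 = £1,400.
At £45,150 — 20% of the £5,750 excess over £39,400 is £1,150; credit = £1,550 − £1,150 = £400.
Lost: £1,400 − £400 = £1,000.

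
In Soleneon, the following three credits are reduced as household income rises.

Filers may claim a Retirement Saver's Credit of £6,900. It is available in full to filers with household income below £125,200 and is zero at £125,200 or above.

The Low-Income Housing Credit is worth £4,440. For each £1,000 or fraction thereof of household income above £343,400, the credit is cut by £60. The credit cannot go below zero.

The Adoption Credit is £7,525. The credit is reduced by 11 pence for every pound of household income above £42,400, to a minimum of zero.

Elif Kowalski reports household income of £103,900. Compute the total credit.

Retirement Saver's Credit: £103,900 is below the £125,200 cutoff, so the full £6,900 applies.
Low-Income Housing Credit: £103,900 is at or below the £343,400 threshold, so the full £4,440 applies.
Adoption Credit: 11% of the £61,500 excess over £42,400 is £6,765; credit = £7,525 − £6,765 = £760.
Total: £6,900 + £4,440 + £760 = £12,100.

£12,100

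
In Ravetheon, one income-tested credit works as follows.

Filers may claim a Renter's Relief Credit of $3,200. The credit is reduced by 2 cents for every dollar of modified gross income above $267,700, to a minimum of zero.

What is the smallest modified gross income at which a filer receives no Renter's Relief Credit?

$427,700

The credit falls by 2% of each dollar above $267,700, so it reaches zero when the excess is $3,200 / 2% = $160,000: income = $267,700 + $160,000 = $427,700.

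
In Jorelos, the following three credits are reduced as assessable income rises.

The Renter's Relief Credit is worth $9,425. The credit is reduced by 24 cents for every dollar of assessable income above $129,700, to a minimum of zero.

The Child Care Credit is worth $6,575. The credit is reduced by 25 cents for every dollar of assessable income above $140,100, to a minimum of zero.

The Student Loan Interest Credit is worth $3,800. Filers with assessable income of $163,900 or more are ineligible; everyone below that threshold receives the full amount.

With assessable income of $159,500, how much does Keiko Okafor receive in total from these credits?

$7,798

Renter's Relief Credit: 24% of the $29,800 excess over $129,700 is $7,152; credit = $9,425 − $7,152 = $2,273.
Child Care Credit: 25% of the $19,400 excess over $140,100 is $4,850; credit = $6,575 − $4,850 = $1,725.
Student Loan Interest Credit: $159,500 is below the $163,900 cutoff, so the full $3,800 applies.
Total: $2,273 + $1,725 + $3,800 = $7,798.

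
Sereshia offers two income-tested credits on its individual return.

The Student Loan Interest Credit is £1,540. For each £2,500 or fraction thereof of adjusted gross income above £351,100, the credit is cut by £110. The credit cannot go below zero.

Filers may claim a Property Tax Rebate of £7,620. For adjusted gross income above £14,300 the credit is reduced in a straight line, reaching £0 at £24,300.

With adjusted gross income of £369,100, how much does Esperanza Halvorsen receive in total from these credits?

Student Loan Interest Credit: income exceeds £351,100 by £18,000, which is 8 full-or-partial £2,500 increments; reduction = 8 × £110 = £880, leaving £660.
Property Tax Rebate: £369,100 is at or above £24,300, so the credit is £0.
Total: £660 + £0 = £660.

£660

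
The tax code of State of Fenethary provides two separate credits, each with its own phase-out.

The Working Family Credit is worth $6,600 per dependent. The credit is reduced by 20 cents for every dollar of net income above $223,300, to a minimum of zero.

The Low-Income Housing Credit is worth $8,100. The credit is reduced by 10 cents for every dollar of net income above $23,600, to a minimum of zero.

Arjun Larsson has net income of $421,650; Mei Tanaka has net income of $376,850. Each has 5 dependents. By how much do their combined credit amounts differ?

$2,290

Arjun ($421,650): Working Family Credit: base = 5 × $6,600 = $33,000. 20% of the $198,350 excess over $223,300 is $39,670 ≥ base, so the credit is $0. Low-Income Housing Credit: 10% of the $398,050 excess over $23,600 is $39,805 ≥ base, so the credit is $0. total $0 + $0 = $0
Mei ($376,850): Working Family Credit: base = 5 × $6,600 = $33,000. 20% of the $153,550 excess over $223,300 is $30,710; credit = $33,000 − $30,710 = $2,290. Low-Income Housing Credit: 10% of the $353,250 excess over $23,600 is $35,325 ≥ base, so the credit is $0. total $2,290 + $0 = $2,290
Difference: |$0 − $2,290| = $2,290.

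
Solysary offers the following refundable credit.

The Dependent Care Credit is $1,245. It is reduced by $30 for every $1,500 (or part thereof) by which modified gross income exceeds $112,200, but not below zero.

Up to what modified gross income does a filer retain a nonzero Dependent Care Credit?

After 41 increments the reduction is 41 × $30 = $1,230, leaving $15; one more increment wipes it out. Increment 41 ends at excess 41 × $1,500 = $61,500, so the highest qualifying income is $112,200 + $61,500 = $173,700.

$173,700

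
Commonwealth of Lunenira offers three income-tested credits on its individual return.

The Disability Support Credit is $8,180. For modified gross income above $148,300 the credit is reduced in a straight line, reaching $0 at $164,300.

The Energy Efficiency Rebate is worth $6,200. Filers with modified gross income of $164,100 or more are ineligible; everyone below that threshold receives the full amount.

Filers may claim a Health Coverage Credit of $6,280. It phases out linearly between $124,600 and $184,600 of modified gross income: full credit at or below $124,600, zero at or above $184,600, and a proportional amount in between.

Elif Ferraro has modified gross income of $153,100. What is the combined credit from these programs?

$15,223

Disability Support Credit: $153,100 is $4,800 into a $16,000 phase-out range, leaving 11,200/16,000 of the credit: $8,180 × 11,200/16,000 = $5,726.
Energy Efficiency Rebate: $153,100 is below the $164,100 cutoff, so the full $6,200 applies.
Health Coverage Credit: $153,100 is $28,500 into a $60,000 phase-out range, leaving 31,500/60,000 of the credit: $6,280 × 31,500/60,000 = $3,297.
Total: $5,726 + $6,200 + $3,297 = $15,223.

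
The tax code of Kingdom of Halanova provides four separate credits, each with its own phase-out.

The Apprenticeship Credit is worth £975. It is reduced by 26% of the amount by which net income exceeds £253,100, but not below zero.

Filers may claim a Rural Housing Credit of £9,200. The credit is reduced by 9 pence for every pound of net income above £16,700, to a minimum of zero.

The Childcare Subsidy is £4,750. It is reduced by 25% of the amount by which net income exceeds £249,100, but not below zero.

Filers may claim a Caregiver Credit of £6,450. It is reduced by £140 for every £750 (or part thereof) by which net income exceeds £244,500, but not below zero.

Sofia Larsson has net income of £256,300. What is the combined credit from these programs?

Apprenticeship Credit: 26% of the £3,200 excess over £253,100 is £832; credit = £975 − £832 = £143.
Rural Housing Credit: 9% of the £239,600 excess over £16,700 is £21,564 ≥ base, so the credit is £0.
Childcare Subsidy: 25% of the £7,200 excess over £249,100 is £1,800; credit = £4,750 − £1,800 = £2,950.
Caregiver Credit: income exceeds £244,500 by £11,800, which is 16 full-or-partial £750 increments; reduction = 16 × £140 = £2,240, leaving £4,210.
Total: £143 + £0 + £2,950 + £4,210 = £7,303.

£7,303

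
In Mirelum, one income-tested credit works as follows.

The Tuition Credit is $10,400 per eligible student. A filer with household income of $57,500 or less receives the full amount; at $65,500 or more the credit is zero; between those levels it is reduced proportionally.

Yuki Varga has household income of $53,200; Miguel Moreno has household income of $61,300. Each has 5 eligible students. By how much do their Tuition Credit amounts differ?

Yuki ($53,200): Tuition Credit: base = 5 × $10,400 = $52,000. $53,200 is at or below the $57,500 threshold, so the full $52,000 applies.
Miguel ($61,300): Tuition Credit: base = 5 × $10,400 = $52,000. $61,300 is $3,800 into a $8,000 phase-out range, leaving 4,200/8,000 of the credit: $52,000 × 4,200/8,000 = $27,300.
Difference: |$52,000 − $27,300| = $24,700.

$24,700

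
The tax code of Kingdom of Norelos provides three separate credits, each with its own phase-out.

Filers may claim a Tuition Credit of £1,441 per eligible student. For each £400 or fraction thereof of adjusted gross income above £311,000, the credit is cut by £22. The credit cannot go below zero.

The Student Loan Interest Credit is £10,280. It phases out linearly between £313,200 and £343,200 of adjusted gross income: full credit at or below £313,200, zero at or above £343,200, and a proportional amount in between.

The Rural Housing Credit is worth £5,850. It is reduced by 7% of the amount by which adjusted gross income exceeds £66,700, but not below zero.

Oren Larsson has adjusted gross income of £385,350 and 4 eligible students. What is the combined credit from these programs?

£1,672

Tuition Credit: base = 4 × £1,441 = £5,764. income exceeds £311,000 by £74,350, which is 186 full-or-partial £400 increments; reduction = 186 × £22 = £4,092, leaving £1,672.
Student Loan Interest Credit: £385,350 is at or above £343,200, so the credit is £0.
Rural Housing Credit: 7% of the £318,650 excess over £66,700 is £22,305.50 ≥ base, so the credit is £0.
Total: £1,672 + £0 + £0 = £1,672.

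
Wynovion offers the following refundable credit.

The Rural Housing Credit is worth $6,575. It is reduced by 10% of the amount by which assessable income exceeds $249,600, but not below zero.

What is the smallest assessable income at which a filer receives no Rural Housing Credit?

$315,350

The credit falls by 10% of each dollar above $249,600, so it reaches zero when the excess is $6,575 / 10% = $65,750: income = $249,600 + $65,750 = $315,350.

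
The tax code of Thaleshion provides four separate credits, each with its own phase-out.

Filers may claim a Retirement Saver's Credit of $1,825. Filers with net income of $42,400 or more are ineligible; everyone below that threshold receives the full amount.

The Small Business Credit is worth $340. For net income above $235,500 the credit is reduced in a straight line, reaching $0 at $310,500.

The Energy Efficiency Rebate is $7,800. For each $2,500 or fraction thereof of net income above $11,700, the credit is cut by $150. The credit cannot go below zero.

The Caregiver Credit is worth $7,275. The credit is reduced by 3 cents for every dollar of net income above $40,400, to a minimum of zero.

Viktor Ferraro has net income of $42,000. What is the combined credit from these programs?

$15,242

Retirement Saver's Credit: $42,000 is below the $42,400 cutoff, so the full $1,825 applies.
Small Business Credit: $42,000 is at or below the $235,500 threshold, so the full $340 applies.
Energy Efficiency Rebate: income exceeds $11,700 by $30,300, which is 13 full-or-partial $2,500 increments; reduction = 13 × $150 = $1,950, leaving $5,850.
Caregiver Credit: 3% of the $1,600 excess over $40,400 is $48; credit = $7,275 − $48 = $7,227.
Total: $1,825 + $340 + $5,850 + $7,227 = $15,242.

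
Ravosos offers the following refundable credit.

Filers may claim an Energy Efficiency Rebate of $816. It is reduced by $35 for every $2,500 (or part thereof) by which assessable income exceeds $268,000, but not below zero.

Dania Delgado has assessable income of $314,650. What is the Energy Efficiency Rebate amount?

Energy Efficiency Rebate: income exceeds $268,000 by $46,650, which is 19 full-or-partial $2,500 increments; reduction = 19 × $35 = $665, leaving $151.

$151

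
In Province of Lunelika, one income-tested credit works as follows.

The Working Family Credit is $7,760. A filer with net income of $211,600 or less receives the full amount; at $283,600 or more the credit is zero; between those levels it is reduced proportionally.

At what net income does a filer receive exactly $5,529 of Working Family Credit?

$5,529 is 5,529/7,760 of the full $7,760, so 2,231/7,760 of the $72,000 range has been used: income = $211,600 + $72,000 × 2,231/7,760 = $232,300.

$232,300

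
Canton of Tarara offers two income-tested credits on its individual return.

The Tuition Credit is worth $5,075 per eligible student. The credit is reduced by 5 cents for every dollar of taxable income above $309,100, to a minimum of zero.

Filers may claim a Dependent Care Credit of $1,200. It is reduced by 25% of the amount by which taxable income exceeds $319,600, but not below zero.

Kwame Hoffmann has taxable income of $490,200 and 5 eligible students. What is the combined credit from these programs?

Tuition Credit: base = 5 × $5,075 = $25,375. 5% of the $181,100 excess over $309,100 is $9,055; credit = $25,375 − $9,055 = $16,320.
Dependent Care Credit: 25% of the $170,600 excess over $319,600 is $42,650 ≥ base, so the credit is $0.
Total: $16,320 + $0 = $16,320.

$16,320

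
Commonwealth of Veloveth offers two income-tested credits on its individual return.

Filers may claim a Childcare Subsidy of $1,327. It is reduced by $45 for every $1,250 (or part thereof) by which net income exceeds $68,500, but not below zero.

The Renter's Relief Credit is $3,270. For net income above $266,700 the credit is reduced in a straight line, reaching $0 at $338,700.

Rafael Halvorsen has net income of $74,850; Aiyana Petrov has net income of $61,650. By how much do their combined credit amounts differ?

Rafael ($74,850): Childcare Subsidy: income exceeds $68,500 by $6,350, which is 6 full-or-partial $1,250 increments; reduction = 6 × $45 = $270, leaving $1,057. Renter's Relief Credit: $74,850 is at or below the $266,700 threshold, so the full $3,270 applies. total $1,057 + $3,270 = $4,327
Aiyana ($61,650): Childcare Subsidy: $61,650 is at or below the $68,500 threshold, so the full $1,327 applies. Renter's Relief Credit: $61,650 is at or below the $266,700 threshold, so the full $3,270 applies. total $1,327 + $3,270 = $4,597
Difference: |$4,327 − $4,597| = $270.

$270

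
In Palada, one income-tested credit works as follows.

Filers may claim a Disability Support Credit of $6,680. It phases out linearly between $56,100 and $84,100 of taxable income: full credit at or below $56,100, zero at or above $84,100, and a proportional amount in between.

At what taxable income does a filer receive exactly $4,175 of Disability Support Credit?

$4,175 is 4,175/6,680 of the full $6,680, so 2,505/6,680 of the $28,000 range has been used: income = $56,100 + $28,000 × 2,505/6,680 = $66,600.

$66,600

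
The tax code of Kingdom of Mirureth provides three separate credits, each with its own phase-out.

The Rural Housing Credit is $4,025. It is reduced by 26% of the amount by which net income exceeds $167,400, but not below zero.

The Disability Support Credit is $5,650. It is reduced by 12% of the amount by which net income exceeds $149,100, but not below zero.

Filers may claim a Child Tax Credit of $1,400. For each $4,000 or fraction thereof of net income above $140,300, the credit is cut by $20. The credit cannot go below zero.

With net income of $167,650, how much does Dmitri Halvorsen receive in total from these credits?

$8,644

Rural Housing Credit: 26% of the $250 excess over $167,400 is $65; credit = $4,025 − $65 = $3,960.
Disability Support Credit: 12% of the $18,550 excess over $149,100 is $2,226; credit = $5,650 − $2,226 = $3,424.
Child Tax Credit: income exceeds $140,300 by $27,350, which is 7 full-or-partial $4,000 increments; reduction = 7 × $20 = $140, leaving $1,260.
Total: $3,960 + $3,424 + $1,260 = $8,644.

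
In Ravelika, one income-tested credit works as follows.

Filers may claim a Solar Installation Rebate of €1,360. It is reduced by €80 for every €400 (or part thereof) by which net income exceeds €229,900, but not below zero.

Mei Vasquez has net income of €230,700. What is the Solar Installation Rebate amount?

€1,200

Solar Installation Rebate: income exceeds €229,900 by €800, which is 2 full-or-partial €400 increments; reduction = 2 × €80 = €160, leaving €1,200.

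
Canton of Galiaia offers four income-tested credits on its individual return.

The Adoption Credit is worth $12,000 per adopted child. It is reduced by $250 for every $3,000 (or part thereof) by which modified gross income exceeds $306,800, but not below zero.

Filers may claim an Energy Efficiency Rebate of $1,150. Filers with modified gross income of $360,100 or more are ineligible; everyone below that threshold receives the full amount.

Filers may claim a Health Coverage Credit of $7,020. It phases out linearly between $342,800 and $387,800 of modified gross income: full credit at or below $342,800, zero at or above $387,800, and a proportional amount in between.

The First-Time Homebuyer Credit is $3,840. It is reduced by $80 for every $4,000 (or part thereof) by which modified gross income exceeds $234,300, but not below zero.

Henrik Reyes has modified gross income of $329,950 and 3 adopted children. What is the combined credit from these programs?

$44,090

Adoption Credit: base = 3 × $12,000 = $36,000. income exceeds $306,800 by $23,150, which is 8 full-or-partial $3,000 increments; reduction = 8 × $250 = $2,000, leaving $34,000.
Energy Efficiency Rebate: $329,950 is below the $360,100 cutoff, so the full $1,150 applies.
Health Coverage Credit: $329,950 is at or below the $342,800 threshold, so the full $7,020 applies.
First-Time Homebuyer Credit: income exceeds $234,300 by $95,650, which is 24 full-or-partial $4,000 increments; reduction = 24 × $80 = $1,920, leaving $1,920.
Total: $34,000 + $1,150 + $7,020 + $1,920 = $44,090.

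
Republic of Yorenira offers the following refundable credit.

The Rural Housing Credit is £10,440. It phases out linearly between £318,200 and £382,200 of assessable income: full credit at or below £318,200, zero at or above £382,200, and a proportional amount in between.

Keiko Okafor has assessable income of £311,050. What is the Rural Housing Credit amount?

Rural Housing Credit: £311,050 is at or below the £318,200 threshold, so the full £10,440 applies.

£10,440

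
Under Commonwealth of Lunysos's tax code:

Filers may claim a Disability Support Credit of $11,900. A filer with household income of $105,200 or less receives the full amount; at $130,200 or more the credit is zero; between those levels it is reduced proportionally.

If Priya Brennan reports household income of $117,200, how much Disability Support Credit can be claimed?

$6,188

Disability Support Credit: $117,200 is $12,000 into a $25,000 phase-out range, leaving 13,000/25,000 of the credit: $11,900 × 13,000/25,000 = $6,188.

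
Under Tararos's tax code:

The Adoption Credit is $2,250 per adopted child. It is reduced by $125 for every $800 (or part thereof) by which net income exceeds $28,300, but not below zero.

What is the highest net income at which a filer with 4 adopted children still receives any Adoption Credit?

$85,100

Full credit = 4 × $2,250 = $9,000.
After 71 increments the reduction is 71 × $125 = $8,875, leaving $125; one more increment wipes it out. Increment 71 ends at excess 71 × $800 = $56,800, so the highest qualifying income is $28,300 + $56,800 = $85,100.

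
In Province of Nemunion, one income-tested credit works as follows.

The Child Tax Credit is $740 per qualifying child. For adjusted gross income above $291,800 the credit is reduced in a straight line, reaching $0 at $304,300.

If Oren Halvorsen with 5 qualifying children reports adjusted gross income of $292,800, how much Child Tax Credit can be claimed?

$3,404

Child Tax Credit: base = 5 × $740 = $3,700. $292,800 is $1,000 into a $12,500 phase-out range, leaving 11,500/12,500 of the credit: $3,700 × 11,500/12,500 = $3,404.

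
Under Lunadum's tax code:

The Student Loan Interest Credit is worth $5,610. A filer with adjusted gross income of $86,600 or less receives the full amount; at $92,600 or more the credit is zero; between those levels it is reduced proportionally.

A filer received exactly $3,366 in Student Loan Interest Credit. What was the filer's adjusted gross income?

$89,000

$3,366 is 3,366/5,610 of the full $5,610, so 2,244/5,610 of the $6,000 range has been used: income = $86,600 + $6,000 × 2,244/5,610 = $89,000.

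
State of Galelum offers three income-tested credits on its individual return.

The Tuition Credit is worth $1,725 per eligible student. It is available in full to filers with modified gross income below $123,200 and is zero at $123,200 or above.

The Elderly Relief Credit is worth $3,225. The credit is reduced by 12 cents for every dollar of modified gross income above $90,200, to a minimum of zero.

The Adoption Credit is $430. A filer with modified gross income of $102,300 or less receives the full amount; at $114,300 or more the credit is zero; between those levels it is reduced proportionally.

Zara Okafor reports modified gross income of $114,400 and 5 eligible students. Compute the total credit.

Tuition Credit: base = 5 × $1,725 = $8,625. $114,400 is below the $123,200 cutoff, so the full $8,625 applies.
Elderly Relief Credit: 12% of the $24,200 excess over $90,200 is $2,904; credit = $3,225 − $2,904 = $321.
Adoption Credit: $114,400 is at or above $114,300, so the credit is $0.
Total: $8,625 + $321 + $0 = $8,946.

$8,946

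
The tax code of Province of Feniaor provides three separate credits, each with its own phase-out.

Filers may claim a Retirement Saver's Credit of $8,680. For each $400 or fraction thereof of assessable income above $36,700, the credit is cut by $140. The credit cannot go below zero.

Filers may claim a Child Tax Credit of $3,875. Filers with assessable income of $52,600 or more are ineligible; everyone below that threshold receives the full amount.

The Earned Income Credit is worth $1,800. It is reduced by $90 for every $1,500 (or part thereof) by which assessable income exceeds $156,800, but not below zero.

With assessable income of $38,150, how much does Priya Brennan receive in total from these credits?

$13,795

Retirement Saver's Credit: income exceeds $36,700 by $1,450, which is 4 full-or-partial $400 increments; reduction = 4 × $140 = $560, leaving $8,120.
Child Tax Credit: $38,150 is below the $52,600 cutoff, so the full $3,875 applies.
Earned Income Credit: $38,150 is at or below the $156,800 threshold, so the full $1,800 applies.
Total: $8,120 + $3,875 + $1,800 = $13,795.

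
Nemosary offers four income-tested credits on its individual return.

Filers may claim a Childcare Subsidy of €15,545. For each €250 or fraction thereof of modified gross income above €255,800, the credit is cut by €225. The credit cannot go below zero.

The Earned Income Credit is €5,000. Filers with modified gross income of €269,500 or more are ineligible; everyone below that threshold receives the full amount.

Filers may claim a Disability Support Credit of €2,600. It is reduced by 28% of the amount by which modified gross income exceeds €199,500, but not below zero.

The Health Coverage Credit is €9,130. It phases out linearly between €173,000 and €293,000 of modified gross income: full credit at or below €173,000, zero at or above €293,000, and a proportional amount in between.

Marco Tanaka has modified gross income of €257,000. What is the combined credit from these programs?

€22,159

Childcare Subsidy: income exceeds €255,800 by €1,200, which is 5 full-or-partial €250 increments; reduction = 5 × €225 = €1,125, leaving €14,420.
Earned Income Credit: €257,000 is below the €269,500 cutoff, so the full €5,000 applies.
Disability Support Credit: 28% of the €57,500 excess over €199,500 is €16,100 ≥ base, so the credit is €0.
Health Coverage Credit: €257,000 is €84,000 into a €120,000 phase-out range, leaving 36,000/120,000 of the credit: €9,130 × 36,000/120,000 = €2,739.
Total: €14,420 + €5,000 + €0 + €2,739 = €22,159.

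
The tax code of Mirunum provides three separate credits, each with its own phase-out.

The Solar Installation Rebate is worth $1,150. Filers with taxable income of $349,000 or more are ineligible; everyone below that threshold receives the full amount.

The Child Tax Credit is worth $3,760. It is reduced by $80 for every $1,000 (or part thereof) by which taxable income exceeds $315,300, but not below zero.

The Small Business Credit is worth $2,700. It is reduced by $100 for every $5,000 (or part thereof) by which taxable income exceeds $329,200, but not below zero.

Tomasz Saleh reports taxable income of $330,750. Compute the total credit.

$6,230

Solar Installation Rebate: $330,750 is below the $349,000 cutoff, so the full $1,150 applies.
Child Tax Credit: income exceeds $315,300 by $15,450, which is 16 full-or-partial $1,000 increments; reduction = 16 × $80 = $1,280, leaving $2,480.
Small Business Credit: income exceeds $329,200 by $1,550, which is 1 full-or-partial $5,000 increment; reduction = 1 × $100 = $100, leaving $2,600.
Total: $1,150 + $2,480 + $2,600 = $6,230.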